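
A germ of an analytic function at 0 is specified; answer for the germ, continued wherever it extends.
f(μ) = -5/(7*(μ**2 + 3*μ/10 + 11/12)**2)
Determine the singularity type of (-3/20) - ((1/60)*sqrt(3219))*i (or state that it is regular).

The denominator factor μ**2 + 3*μ/10 + 11/12 vanishes at (-3/20) - ((1/60)*sqrt(3219))*i and appears to the power 2; the numerator there equals -5/7, nonzero, and no other factor vanishes.
Hence a pole whose order is the multiplicity, 2.

The point is a pole of order 2.


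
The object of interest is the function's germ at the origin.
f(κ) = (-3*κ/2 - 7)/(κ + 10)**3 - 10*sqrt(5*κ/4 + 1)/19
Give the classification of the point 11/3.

The point is a regular point.

Denominator factors: κ + 10 = 41/3 at κ = 11/3 — none vanishes.
Branch term sqrt(1 - κ/(-4/5)): argument at 11/3 is 67/12, nonzero, so 11/3 is not its branch point (a point on a principal cut is still regular for the continued germ).
So the germ continues analytically to 11/3.


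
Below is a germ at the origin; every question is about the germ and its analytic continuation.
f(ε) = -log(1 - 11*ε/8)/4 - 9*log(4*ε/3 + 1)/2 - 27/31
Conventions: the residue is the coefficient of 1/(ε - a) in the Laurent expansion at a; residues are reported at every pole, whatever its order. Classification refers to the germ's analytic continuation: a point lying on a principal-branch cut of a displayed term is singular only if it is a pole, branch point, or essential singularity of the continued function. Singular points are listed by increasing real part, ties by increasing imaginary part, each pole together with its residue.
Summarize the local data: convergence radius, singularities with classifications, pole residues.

Radius of convergence at 0: 8/11.
At -3/4: a logarithmic branch point.
At 8/11: a logarithmic branch point.

Branch term (-1/4)*log(1 - ε/(8/11)): its argument vanishes at ε = 8/11, a logarithmic branch point, modulus 8/11.
Branch term (-9/2)*log(1 - ε/(-3/4)): its argument vanishes at ε = -3/4, a logarithmic branch point, modulus 3/4.
The radius of convergence is the smallest modulus among the singular points: 8/11.
List the singular points by increasing real part (a conjugate pair: the negative imaginary part first).


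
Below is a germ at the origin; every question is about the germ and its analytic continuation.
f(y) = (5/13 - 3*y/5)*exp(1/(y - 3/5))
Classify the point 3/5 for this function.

The exponent 1/(y - (3/5)) has a pole at 3/5, so exp(1/(y - (3/5))) takes every nonzero value near it: an essential singularity (not a pole of any order).

The point is an essential singularity.


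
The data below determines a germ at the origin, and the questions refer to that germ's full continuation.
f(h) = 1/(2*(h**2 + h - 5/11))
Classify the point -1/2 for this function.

Denominator factors: h**2 + h - 5/11 = -31/44 at h = -1/2 — none vanishes.
So the germ continues analytically to -1/2.

The point is a regular point.


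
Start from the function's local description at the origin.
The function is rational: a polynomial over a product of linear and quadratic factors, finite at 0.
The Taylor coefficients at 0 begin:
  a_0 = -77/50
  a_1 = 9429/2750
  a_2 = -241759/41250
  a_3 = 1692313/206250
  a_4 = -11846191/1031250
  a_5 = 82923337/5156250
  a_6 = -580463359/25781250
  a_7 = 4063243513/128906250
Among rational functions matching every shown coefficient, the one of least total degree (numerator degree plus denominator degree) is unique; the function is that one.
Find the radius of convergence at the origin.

No rational of total degree below 3 reproduces all 8 coefficients; solving the [2/1] Pade equations on them gives f(η) = (-25*η**2/33 + 10*η/11 - 11/10)/(η + 5/7), whose expansion matches every shown term.
Denominator factor (η + 5/7): pole of order 1 at -5/7, modulus 5/7.
The radius of convergence is the smallest modulus among the singular points: 5/7.

The radius of convergence is 5/7.


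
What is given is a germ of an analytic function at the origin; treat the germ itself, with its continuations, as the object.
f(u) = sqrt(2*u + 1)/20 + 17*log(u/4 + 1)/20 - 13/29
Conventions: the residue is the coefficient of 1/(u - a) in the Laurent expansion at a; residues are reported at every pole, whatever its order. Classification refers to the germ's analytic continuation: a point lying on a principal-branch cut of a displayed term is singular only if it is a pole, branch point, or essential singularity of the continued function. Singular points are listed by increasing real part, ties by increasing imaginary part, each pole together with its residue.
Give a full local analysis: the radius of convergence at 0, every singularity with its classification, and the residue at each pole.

Radius of convergence at 0: 1/2.
At -4: a logarithmic branch point.
At -1/2: an algebraic (square-root) branch point.

Branch term (1/20)*sqrt(1 - u/(-1/2)): its argument vanishes at u = -1/2, a square-root branch point, modulus 1/2.
Branch term (17/20)*log(1 - u/(-4)): its argument vanishes at u = -4, a logarithmic branch point, modulus 4.
The radius of convergence is the smallest modulus among the singular points: 1/2.
List the singular points by increasing real part (a conjugate pair: the negative imaginary part first).


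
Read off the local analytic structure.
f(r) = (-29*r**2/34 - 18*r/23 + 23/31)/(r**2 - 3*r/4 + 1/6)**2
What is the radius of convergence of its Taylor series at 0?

The radius of convergence is (1/6)*sqrt(6).

Denominator factor (r**2 - 3*r/4 + 1/6)^2: discriminant -5/48, complex-conjugate roots (3/8) + ((1/24)*sqrt(15))*i and (3/8) - ((1/24)*sqrt(15))*i; poles of order 2, moduli (1/6)*sqrt(6) and (1/6)*sqrt(6).
The radius of convergence is the smallest modulus among the singular points: (1/6)*sqrt(6).


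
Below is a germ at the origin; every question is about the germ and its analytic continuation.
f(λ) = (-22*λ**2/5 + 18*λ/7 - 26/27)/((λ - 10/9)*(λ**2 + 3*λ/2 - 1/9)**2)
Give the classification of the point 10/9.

The denominator factor λ - 10/9 vanishes at 10/9 and appears to the power 1; the numerator there equals -2006/567, nonzero, and no other factor vanishes.
Hence a pole whose order is the multiplicity, 1.

The point is a pole of order 1.


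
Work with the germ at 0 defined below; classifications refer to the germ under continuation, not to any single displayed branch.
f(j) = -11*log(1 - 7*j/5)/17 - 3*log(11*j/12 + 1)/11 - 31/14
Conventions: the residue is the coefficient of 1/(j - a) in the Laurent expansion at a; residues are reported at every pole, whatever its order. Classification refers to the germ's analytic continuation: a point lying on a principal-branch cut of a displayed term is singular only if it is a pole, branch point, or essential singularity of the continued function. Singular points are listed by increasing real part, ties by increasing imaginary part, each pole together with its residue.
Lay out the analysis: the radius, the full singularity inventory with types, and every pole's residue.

Radius of convergence at 0: 5/7.
At -12/11: a logarithmic branch point.
At 5/7: a logarithmic branch point.

Branch term (-3/11)*log(1 - j/(-12/11)): its argument vanishes at j = -12/11, a logarithmic branch point, modulus 12/11.
Branch term (-11/17)*log(1 - j/(5/7)): its argument vanishes at j = 5/7, a logarithmic branch point, modulus 5/7.
The radius of convergence is the smallest modulus among the singular points: 5/7.
List the singular points by increasing real part (a conjugate pair: the negative imaginary part first).


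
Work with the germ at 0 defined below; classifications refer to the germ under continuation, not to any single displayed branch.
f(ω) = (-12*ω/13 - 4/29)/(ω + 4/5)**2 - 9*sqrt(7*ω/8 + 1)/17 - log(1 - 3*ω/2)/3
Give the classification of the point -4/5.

The point is a pole of order 2.

The denominator factor ω + 4/5 vanishes at -4/5 and appears to the power 2; the numerator there equals 1132/1885, nonzero, and no other factor vanishes.
The branch terms are analytic at this point.
Hence a pole whose order is the multiplicity, 2.


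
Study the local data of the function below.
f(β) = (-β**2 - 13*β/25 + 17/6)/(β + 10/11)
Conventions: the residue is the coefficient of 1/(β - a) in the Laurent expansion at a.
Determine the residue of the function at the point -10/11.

The residue is 9001/3630.

At the order-1 pole -10/11 set g(β) = (β - (-10/11))*f(β) = -β**2 - 13*β/25 + 17/6.
Simple pole: residue = g(a) at a = -10/11, which is 9001/3630.


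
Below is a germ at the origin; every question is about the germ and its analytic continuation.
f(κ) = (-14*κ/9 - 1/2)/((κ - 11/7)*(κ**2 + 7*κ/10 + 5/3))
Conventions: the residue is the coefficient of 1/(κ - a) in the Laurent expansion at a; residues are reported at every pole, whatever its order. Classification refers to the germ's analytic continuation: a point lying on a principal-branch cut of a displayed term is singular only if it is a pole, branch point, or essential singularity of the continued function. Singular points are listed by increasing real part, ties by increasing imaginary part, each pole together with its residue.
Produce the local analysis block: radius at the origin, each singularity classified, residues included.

Denominator factor (κ - 11/7): pole of order 1 at 11/7, modulus 11/7.
Denominator factor (κ**2 + 7*κ/10 + 5/3): discriminant -1853/300, complex-conjugate roots (-7/20) + ((1/60)*sqrt(5559))*i and (-7/20) - ((1/60)*sqrt(5559))*i; poles of order 1, moduli (1/3)*sqrt(15) and (1/3)*sqrt(15).
The radius of convergence is the smallest modulus among the singular points: (1/3)*sqrt(15).
The factor κ**2 + 7*κ/10 + 5/3 splits as (κ - a)(κ - a') with a = (-7/20) - ((1/60)*sqrt(5559))*i, a' = (-7/20) + ((1/60)*sqrt(5559))*i. At the order-1 pole a set g(κ) = (κ - a)*f(κ) = [(-14*κ/9 - 1/2)/(κ - 11/7)] / (κ - a').
Simple pole: residue = g(a) at a = (-7/20) - ((1/60)*sqrt(5559))*i, which is (12985/46182) - ((658175/256725738)*sqrt(5559))*i.
The factor κ**2 + 7*κ/10 + 5/3 splits as (κ - a)(κ - a') with a = (-7/20) + ((1/60)*sqrt(5559))*i, a' = (-7/20) - ((1/60)*sqrt(5559))*i. At the order-1 pole a set g(κ) = (κ - a)*f(κ) = [(-14*κ/9 - 1/2)/(κ - 11/7)] / (κ - a').
Simple pole: residue = g(a) at a = (-7/20) + ((1/60)*sqrt(5559))*i, which is (12985/46182) + ((658175/256725738)*sqrt(5559))*i.
At the order-1 pole 11/7 set g(κ) = (κ - (11/7))*f(κ) = (-14*κ/9 - 1/2)/(κ**2 + 7*κ/10 + 5/3).
Simple pole: residue = g(a) at a = 11/7, which is -12985/23091.
List the singular points by increasing real part (a conjugate pair: the negative imaginary part first).

Radius of convergence at 0: (1/3)*sqrt(15).
At (-7/20) - ((1/60)*sqrt(5559))*i: a pole of order 1; residue (12985/46182) - ((658175/256725738)*sqrt(5559))*i.
At (-7/20) + ((1/60)*sqrt(5559))*i: a pole of order 1; residue (12985/46182) + ((658175/256725738)*sqrt(5559))*i.
At 11/7: a pole of order 1; residue -12985/23091.


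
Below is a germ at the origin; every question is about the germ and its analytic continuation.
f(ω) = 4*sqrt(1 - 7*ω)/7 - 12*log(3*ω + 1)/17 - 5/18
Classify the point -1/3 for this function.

The point is a logarithmic branch point.

The term (-12/17)*log(1 - ω/(-1/3)) has argument 1 - -1/3/(-1/3) = 0 at -1/3: a logarithmic (infinitely-sheeted) branch point; the remaining terms are analytic or single-valued there.


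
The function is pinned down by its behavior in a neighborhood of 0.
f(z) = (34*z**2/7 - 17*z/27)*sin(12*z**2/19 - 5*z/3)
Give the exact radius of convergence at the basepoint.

The radius of convergence is infinite.

The factor sin(12*z**2/19 - 5*z/3) is entire and contributes no finite singular point.
The polynomial part has no poles.
No finite singular points: the Taylor series at 0 converges everywhere.


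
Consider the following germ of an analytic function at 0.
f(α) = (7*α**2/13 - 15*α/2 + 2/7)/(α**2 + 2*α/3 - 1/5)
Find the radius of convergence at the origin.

The radius of convergence is -1/3 + (1/15)*sqrt(70).

Denominator factor (α**2 + 2*α/3 - 1/5): discriminant 56/45, real irrational roots -1/3 + (1/15)*sqrt(70) and -1/3 - (1/15)*sqrt(70); poles of order 1, moduli -1/3 + (1/15)*sqrt(70) and 1/3 + (1/15)*sqrt(70).
The radius of convergence is the smallest modulus among the singular points: -1/3 + (1/15)*sqrt(70).


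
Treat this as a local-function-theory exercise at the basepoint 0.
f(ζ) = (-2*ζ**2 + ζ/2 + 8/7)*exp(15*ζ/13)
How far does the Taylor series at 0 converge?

The radius of convergence is infinite.

The factor exp(15*ζ/13) is entire and contributes no finite singular point.
The polynomial part has no poles.
No finite singular points: the Taylor series at 0 converges everywhere.


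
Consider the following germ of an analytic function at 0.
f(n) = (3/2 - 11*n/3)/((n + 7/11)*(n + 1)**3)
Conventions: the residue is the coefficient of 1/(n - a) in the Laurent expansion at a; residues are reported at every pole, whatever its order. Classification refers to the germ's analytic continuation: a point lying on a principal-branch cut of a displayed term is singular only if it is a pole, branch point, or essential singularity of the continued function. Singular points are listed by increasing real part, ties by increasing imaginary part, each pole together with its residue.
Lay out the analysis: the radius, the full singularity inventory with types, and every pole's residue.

Radius of convergence at 0: 7/11.
At -1: a pole of order 3; residue -30613/384.
At -7/11: a pole of order 1; residue 30613/384.

Denominator factor (n + 1)^3: pole of order 3 at -1, modulus 1.
Denominator factor (n + 7/11): pole of order 1 at -7/11, modulus 7/11.
The radius of convergence is the smallest modulus among the singular points: 7/11.
At the order-3 pole -1 set g(n) = (n - (-1))^3*f(n) = (3/2 - 11*n/3)/(n + 7/11).
Order-3 pole: residue = g''(a)/2; g''(-1) = -30613/192, so the residue is -30613/384.
At the order-1 pole -7/11 set g(n) = (n - (-7/11))*f(n) = (3/2 - 11*n/3)/(n + 1)**3.
Simple pole: residue = g(a) at a = -7/11, which is 30613/384.
List the singular points by increasing real part (a conjugate pair: the negative imaginary part first).


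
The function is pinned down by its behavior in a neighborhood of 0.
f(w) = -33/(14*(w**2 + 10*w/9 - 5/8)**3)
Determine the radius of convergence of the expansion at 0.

The radius of convergence is -5/9 + (11/36)*sqrt(10).

Denominator factor (w**2 + 10*w/9 - 5/8)^3: discriminant 605/162, real irrational roots -5/9 + (11/36)*sqrt(10) and -5/9 - (11/36)*sqrt(10); poles of order 3, moduli -5/9 + (11/36)*sqrt(10) and 5/9 + (11/36)*sqrt(10).
The radius of convergence is the smallest modulus among the singular points: -5/9 + (11/36)*sqrt(10).


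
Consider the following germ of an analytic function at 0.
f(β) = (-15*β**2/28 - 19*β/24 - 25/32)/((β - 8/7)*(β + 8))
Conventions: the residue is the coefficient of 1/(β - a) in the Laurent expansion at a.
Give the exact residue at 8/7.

At the order-1 pole 8/7 set g(β) = (β - (8/7))*f(β) = (-15*β**2/28 - 19*β/24 - 25/32)/(β + 8).
Simple pole: residue = g(a) at a = 8/7, which is -78557/301056.

The residue is -78557/301056.


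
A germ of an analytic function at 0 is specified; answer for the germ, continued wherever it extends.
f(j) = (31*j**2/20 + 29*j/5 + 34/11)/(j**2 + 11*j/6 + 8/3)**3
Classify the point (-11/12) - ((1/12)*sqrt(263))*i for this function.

The point is a pole of order 3.

The denominator factor j**2 + 11*j/6 + 8/3 vanishes at (-11/12) - ((1/12)*sqrt(263))*i and appears to the power 3; the numerator there equals (-59467/15840) - ((71/288)*sqrt(263))*i, nonzero, and no other factor vanishes.
Hence a pole whose order is the multiplicity, 3.


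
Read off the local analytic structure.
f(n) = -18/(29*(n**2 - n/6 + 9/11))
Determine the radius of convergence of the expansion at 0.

The radius of convergence is (3/11)*sqrt(11).

Denominator factor (n**2 - n/6 + 9/11): discriminant -1285/396, complex-conjugate roots (1/12) + ((1/132)*sqrt(14135))*i and (1/12) - ((1/132)*sqrt(14135))*i; poles of order 1, moduli (3/11)*sqrt(11) and (3/11)*sqrt(11).
The radius of convergence is the smallest modulus among the singular points: (3/11)*sqrt(11).


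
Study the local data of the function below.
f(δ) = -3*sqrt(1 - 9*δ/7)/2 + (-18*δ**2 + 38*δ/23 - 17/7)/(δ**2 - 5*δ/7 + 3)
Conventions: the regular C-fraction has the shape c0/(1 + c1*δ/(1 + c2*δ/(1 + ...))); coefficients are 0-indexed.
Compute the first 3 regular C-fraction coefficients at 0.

The regular C-fraction coefficients are [-97/42, 53647/93702, 1657510347/478745828].

Taylor coefficients (expand at 0): a_0 = -97/42, a_1 = 53647/40572, a_2 = -18181855/3408048.
c0 = a_0 = -97/42. Peel one level at a time: if S = 1 + c*δ/S' with S'(0) = 1, then c is the δ-coefficient of S and S' = c*δ/(S - 1).
S_1 = c0/f = 1 + (53647/93702)*δ + (-552503449/278732216)*δ^2 + ...; c1 = 53647/93702.
S_2 = c1*δ/(S_1 - 1) = 1 + (1657510347/478745828)*δ + ...; c2 = 1657510347/478745828.


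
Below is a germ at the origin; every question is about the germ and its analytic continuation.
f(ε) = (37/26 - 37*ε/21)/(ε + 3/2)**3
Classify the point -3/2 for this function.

The denominator factor ε + 3/2 vanishes at -3/2 and appears to the power 3; the numerator there equals 370/91, nonzero, and no other factor vanishes.
Hence a pole whose order is the multiplicity, 3.

The point is a pole of order 3.


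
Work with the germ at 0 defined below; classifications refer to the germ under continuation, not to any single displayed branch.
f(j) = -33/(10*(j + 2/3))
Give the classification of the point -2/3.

The point is a pole of order 1.

The denominator factor j + 2/3 vanishes at -2/3 and appears to the power 1; the numerator there equals -33/10, nonzero, and no other factor vanishes.
Hence a pole whose order is the multiplicity, 1.


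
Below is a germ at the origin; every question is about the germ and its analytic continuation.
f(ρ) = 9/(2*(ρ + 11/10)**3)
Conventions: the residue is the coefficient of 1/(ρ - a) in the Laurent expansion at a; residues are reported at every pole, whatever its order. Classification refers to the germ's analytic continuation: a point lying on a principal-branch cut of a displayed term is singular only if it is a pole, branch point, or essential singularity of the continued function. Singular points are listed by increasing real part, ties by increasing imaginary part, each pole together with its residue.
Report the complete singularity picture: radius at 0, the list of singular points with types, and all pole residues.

Radius of convergence at 0: 11/10.
At -11/10: a pole of order 3; residue 0.

Denominator factor (ρ + 11/10)^3: pole of order 3 at -11/10, modulus 11/10.
The radius of convergence is the smallest modulus among the singular points: 11/10.
At the order-3 pole -11/10 set g(ρ) = (ρ - (-11/10))^3*f(ρ) = 9/2.
Order-3 pole: residue = g''(a)/2; g''(-11/10) = 0, so the residue is 0.


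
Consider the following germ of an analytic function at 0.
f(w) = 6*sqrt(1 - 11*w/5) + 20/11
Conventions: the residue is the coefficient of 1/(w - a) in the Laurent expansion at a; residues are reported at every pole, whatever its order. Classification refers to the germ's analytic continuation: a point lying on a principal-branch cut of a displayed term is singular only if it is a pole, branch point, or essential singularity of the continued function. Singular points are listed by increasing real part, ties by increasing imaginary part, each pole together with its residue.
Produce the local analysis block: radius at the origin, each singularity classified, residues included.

Branch term (6)*sqrt(1 - w/(5/11)): its argument vanishes at w = 5/11, a square-root branch point, modulus 5/11.
The radius of convergence is the smallest modulus among the singular points: 5/11.

Radius of convergence at 0: 5/11.
At 5/11: an algebraic (square-root) branch point.


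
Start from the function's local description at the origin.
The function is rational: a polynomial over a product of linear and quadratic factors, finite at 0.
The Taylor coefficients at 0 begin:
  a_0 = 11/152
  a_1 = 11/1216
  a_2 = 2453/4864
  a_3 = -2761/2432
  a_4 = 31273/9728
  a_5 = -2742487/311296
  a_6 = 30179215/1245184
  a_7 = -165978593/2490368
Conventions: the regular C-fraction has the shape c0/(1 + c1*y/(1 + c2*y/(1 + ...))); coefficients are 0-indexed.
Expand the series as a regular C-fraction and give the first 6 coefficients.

Taylor coefficients (read off): a_0 = 11/152, a_1 = 11/1216, a_2 = 2453/4864, a_3 = -2761/2432, a_4 = 31273/9728, a_5 = -2742487/311296.
c0 = a_0 = 11/152. Peel one level at a time: if S = 1 + c*y/S' with S'(0) = 1, then c is the y-coefficient of S and S' = c*y/(S - 1).
S_1 = c0/f = 1 + (-1/8)*y + (-445/64)*y^2 + ...; c1 = -1/8.
S_2 = c1*y/(S_1 - 1) = 1 + (-445/8)*y + (51737/16)*y^2 + ...; c2 = -445/8.
S_3 = c2*y/(S_2 - 1) = 1 + (51737/890)*y + (9928183/1584200)*y^2 + ...; c3 = 51737/890.
S_4 = c3*y/(S_3 - 1) = 1 + (-9928183/92091860)*y + (-109210013/42827474704)*y^2 + ...; c4 = -9928183/92091860.
S_5 = c4*y/(S_4 - 1) = 1 + (-4895/206948)*y + ...; c5 = -4895/206948.

The regular C-fraction coefficients are [11/152, -1/8, -445/8, 51737/890, -9928183/92091860, -4895/206948].


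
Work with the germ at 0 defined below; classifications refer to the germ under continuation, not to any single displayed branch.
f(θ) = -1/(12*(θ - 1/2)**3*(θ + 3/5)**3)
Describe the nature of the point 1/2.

The denominator factor θ - 1/2 vanishes at 1/2 and appears to the power 3; the numerator there equals -1/12, nonzero, and no other factor vanishes.
Hence a pole whose order is the multiplicity, 3.

The point is a pole of order 3.


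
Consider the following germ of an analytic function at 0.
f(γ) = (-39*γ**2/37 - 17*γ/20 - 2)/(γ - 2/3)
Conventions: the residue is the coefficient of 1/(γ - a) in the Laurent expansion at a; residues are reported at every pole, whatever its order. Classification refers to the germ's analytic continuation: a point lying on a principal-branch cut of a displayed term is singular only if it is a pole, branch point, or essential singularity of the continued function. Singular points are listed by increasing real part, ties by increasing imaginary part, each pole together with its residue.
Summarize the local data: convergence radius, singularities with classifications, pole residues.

Radius of convergence at 0: 2/3.
At 2/3: a pole of order 1; residue -1123/370.

Denominator factor (γ - 2/3): pole of order 1 at 2/3, modulus 2/3.
The radius of convergence is the smallest modulus among the singular points: 2/3.
At the order-1 pole 2/3 set g(γ) = (γ - (2/3))*f(γ) = -39*γ**2/37 - 17*γ/20 - 2.
Simple pole: residue = g(a) at a = 2/3, which is -1123/370.


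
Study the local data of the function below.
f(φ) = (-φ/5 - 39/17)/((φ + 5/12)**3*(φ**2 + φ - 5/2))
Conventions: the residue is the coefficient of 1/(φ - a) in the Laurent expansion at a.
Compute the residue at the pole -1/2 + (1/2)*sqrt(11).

The factor φ**2 + φ - 5/2 splits as (φ - a)(φ - a') with a = -1/2 + (1/2)*sqrt(11), a' = -1/2 - (1/2)*sqrt(11). At the order-1 pole a set g(φ) = (φ - a)*f(φ) = [(-φ/5 - 39/17)/(φ + 5/12)**3] / (φ - a').
Simple pole: residue = g(a) at a = -1/2 + (1/2)*sqrt(11), which is -31559328/209541575 - (30799008/2304957325)*sqrt(11).

The residue is -31559328/209541575 - (30799008/2304957325)*sqrt(11).


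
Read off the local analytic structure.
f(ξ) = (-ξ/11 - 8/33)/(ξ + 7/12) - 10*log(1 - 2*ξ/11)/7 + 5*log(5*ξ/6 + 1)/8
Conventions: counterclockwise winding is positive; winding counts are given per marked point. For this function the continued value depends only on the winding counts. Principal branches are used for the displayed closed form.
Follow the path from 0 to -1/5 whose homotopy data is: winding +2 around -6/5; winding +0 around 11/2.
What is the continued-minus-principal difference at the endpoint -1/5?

Continued minus principal equals (5/2)*pi*i.

The rational part is single-valued and drops out of the difference; each branch term changes only by its own monodromy.
(-10/7)*log(1 - ξ/(11/2)): winding 0 around 11/2, so this term returns to its principal value, contribution 0.
(5/8)*log(1 - ξ/(-6/5)): each positive loop around -6/5 adds 2*pi*i to the log, so winding +2 contributes (5/8)*(2)*2*pi*i = (5/2)*pi*i.
Summing the contributions at ξ = -1/5 gives (5/2)*pi*i.


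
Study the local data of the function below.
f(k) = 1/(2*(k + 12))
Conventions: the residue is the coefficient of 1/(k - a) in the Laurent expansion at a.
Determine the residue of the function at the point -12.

The residue is 1/2.

At the order-1 pole -12 set g(k) = (k - (-12))*f(k) = 1/2.
Simple pole: residue = g(a) at a = -12, which is 1/2.


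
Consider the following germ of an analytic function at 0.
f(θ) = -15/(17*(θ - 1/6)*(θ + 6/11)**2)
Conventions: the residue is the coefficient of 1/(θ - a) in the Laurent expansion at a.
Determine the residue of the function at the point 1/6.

At the order-1 pole 1/6 set g(θ) = (θ - (1/6))*f(θ) = -15/(17*(θ + 6/11)**2).
Simple pole: residue = g(a) at a = 1/6, which is -65340/37553.

The residue is -65340/37553.


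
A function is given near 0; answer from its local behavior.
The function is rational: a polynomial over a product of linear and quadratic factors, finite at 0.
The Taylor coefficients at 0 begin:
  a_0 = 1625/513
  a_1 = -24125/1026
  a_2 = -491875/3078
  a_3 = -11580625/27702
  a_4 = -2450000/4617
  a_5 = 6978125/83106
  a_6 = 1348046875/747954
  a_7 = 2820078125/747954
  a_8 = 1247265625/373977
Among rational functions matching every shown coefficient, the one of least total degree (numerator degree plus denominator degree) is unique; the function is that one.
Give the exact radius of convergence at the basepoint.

No rational of total degree below 7 reproduces all 9 coefficients; solving the [1/6] Pade equations on them gives f(ω) = (13/19 - 17*ω/2)/(ω**2 - ω + 3/5)**3, whose expansion matches every shown term.
Denominator factor (ω**2 - ω + 3/5)^3: discriminant -7/5, complex-conjugate roots (1/2) + ((1/10)*sqrt(35))*i and (1/2) - ((1/10)*sqrt(35))*i; poles of order 3, moduli (1/5)*sqrt(15) and (1/5)*sqrt(15).
The radius of convergence is the smallest modulus among the singular points: (1/5)*sqrt(15).

The radius of convergence is (1/5)*sqrt(15).


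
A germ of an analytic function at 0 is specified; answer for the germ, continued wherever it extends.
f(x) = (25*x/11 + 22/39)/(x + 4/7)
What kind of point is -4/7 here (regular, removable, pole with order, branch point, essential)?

The denominator factor x + 4/7 vanishes at -4/7 and appears to the power 1; the numerator there equals -2206/3003, nonzero, and no other factor vanishes.
Hence a pole whose order is the multiplicity, 1.

The point is a pole of order 1.


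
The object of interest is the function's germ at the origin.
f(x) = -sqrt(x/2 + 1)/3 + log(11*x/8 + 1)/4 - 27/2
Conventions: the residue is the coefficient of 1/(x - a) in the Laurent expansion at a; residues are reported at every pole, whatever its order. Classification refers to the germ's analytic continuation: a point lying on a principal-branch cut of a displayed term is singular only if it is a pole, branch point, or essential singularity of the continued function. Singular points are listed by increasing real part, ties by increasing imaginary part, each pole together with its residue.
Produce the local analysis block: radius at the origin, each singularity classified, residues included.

Branch term (1/4)*log(1 - x/(-8/11)): its argument vanishes at x = -8/11, a logarithmic branch point, modulus 8/11.
Branch term (-1/3)*sqrt(1 - x/(-2)): its argument vanishes at x = -2, a square-root branch point, modulus 2.
The radius of convergence is the smallest modulus among the singular points: 8/11.
List the singular points by increasing real part (a conjugate pair: the negative imaginary part first).

Radius of convergence at 0: 8/11.
At -2: an algebraic (square-root) branch point.
At -8/11: a logarithmic branch point.


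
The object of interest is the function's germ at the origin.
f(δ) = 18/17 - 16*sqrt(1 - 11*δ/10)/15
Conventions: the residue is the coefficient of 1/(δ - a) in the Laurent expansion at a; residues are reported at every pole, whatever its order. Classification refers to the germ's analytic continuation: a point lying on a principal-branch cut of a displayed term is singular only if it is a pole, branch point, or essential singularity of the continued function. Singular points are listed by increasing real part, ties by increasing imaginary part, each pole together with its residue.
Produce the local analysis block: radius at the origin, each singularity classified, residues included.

Branch term (-16/15)*sqrt(1 - δ/(10/11)): its argument vanishes at δ = 10/11, a square-root branch point, modulus 10/11.
The radius of convergence is the smallest modulus among the singular points: 10/11.

Radius of convergence at 0: 10/11.
At 10/11: an algebraic (square-root) branch point.


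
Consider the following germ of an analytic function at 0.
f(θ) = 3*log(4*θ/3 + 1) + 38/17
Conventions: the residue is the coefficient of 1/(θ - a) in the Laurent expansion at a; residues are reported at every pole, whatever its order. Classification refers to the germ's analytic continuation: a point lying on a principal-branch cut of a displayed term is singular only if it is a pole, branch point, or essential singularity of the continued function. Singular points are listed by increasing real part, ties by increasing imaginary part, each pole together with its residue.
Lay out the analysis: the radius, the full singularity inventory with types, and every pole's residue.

Radius of convergence at 0: 3/4.
At -3/4: a logarithmic branch point.

Branch term (3)*log(1 - θ/(-3/4)): its argument vanishes at θ = -3/4, a logarithmic branch point, modulus 3/4.
The radius of convergence is the smallest modulus among the singular points: 3/4.


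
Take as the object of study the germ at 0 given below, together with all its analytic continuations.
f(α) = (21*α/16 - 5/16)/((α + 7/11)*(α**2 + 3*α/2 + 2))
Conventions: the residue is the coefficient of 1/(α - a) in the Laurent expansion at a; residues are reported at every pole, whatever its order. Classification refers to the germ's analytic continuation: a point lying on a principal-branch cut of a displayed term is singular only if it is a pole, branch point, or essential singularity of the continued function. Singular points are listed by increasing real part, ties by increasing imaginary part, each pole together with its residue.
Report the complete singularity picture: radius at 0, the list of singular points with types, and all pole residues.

Denominator factor (α**2 + 3*α/2 + 2): discriminant -23/4, complex-conjugate roots (-3/4) + ((1/4)*sqrt(23))*i and (-3/4) - ((1/4)*sqrt(23))*i; poles of order 1, moduli sqrt(2) and sqrt(2).
Denominator factor (α + 7/11): pole of order 1 at -7/11, modulus 7/11.
The radius of convergence is the smallest modulus among the singular points: 7/11.
The factor α**2 + 3*α/2 + 2 splits as (α - a)(α - a') with a = (-3/4) - ((1/4)*sqrt(23))*i, a' = (-3/4) + ((1/4)*sqrt(23))*i. At the order-1 pole a set g(α) = (α - a)*f(α) = [(21*α/16 - 5/16)/(α + 7/11)] / (α - a').
Simple pole: residue = g(a) at a = (-3/4) - ((1/4)*sqrt(23))*i, which is (1111/2808) + ((1969/16146)*sqrt(23))*i.
The factor α**2 + 3*α/2 + 2 splits as (α - a)(α - a') with a = (-3/4) + ((1/4)*sqrt(23))*i, a' = (-3/4) - ((1/4)*sqrt(23))*i. At the order-1 pole a set g(α) = (α - a)*f(α) = [(21*α/16 - 5/16)/(α + 7/11)] / (α - a').
Simple pole: residue = g(a) at a = (-3/4) + ((1/4)*sqrt(23))*i, which is (1111/2808) - ((1969/16146)*sqrt(23))*i.
At the order-1 pole -7/11 set g(α) = (α - (-7/11))*f(α) = (21*α/16 - 5/16)/(α**2 + 3*α/2 + 2).
Simple pole: residue = g(a) at a = -7/11, which is -1111/1404.
List the singular points by increasing real part (a conjugate pair: the negative imaginary part first).

Radius of convergence at 0: 7/11.
At (-3/4) - ((1/4)*sqrt(23))*i: a pole of order 1; residue (1111/2808) + ((1969/16146)*sqrt(23))*i.
At (-3/4) + ((1/4)*sqrt(23))*i: a pole of order 1; residue (1111/2808) - ((1969/16146)*sqrt(23))*i.
At -7/11: a pole of order 1; residue -1111/1404.


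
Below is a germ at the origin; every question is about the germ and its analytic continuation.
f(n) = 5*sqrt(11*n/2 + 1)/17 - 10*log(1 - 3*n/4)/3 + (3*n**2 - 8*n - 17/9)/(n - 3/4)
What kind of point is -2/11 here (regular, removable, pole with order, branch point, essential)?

The point is an algebraic (square-root) branch point.

The term (5/17)*sqrt(1 - n/(-2/11)) has argument 1 - -2/11/(-2/11) = 0 at -2/11: a square-root (algebraic, two-sheeted) branch point; the remaining terms are analytic or single-valued there.


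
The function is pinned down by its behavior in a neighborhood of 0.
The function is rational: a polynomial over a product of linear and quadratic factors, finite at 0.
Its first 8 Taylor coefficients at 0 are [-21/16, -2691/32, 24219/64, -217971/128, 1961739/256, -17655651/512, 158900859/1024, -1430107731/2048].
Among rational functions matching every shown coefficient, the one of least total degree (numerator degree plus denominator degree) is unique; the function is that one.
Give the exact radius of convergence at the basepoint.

The radius of convergence is 2/9.

No rational of total degree below 2 reproduces all 8 coefficients; solving the [1/1] Pade equations on them gives f(y) = (-20*y - 7/24)/(y + 2/9), whose expansion matches every shown term.
Denominator factor (y + 2/9): pole of order 1 at -2/9, modulus 2/9.
The radius of convergence is the smallest modulus among the singular points: 2/9.


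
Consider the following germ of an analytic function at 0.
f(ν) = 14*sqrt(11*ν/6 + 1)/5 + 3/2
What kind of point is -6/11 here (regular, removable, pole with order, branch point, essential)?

The point is an algebraic (square-root) branch point.

The term (14/5)*sqrt(1 - ν/(-6/11)) has argument 1 - -6/11/(-6/11) = 0 at -6/11: a square-root (algebraic, two-sheeted) branch point; the remaining terms are analytic or single-valued there.


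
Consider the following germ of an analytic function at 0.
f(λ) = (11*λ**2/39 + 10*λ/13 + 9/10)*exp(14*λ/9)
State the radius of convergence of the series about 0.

The factor exp(14*λ/9) is entire and contributes no finite singular point.
The polynomial part has no poles.
No finite singular points: the Taylor series at 0 converges everywhere.

The radius of convergence is infinite.


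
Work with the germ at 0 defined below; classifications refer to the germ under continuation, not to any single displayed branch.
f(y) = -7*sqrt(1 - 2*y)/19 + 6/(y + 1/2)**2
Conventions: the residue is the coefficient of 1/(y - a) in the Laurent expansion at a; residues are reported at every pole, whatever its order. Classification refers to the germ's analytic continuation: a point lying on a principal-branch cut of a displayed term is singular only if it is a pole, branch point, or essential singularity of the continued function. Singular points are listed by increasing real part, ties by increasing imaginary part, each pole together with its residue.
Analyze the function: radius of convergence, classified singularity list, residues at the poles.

Radius of convergence at 0: 1/2.
At -1/2: a pole of order 2; residue 0.
At 1/2: an algebraic (square-root) branch point.

Denominator factor (y + 1/2)^2: pole of order 2 at -1/2, modulus 1/2.
Branch term (-7/19)*sqrt(1 - y/(1/2)): its argument vanishes at y = 1/2, a square-root branch point, modulus 1/2.
The radius of convergence is the smallest modulus among the singular points: 1/2.
The branch term is analytic at -1/2 and contributes nothing to the residue; only the rational part matters.
At the order-2 pole -1/2 set g(y) = (y - (-1/2))^2*(rational part) = 6.
Order-2 pole: residue = g'(a); g'(-1/2) = 0, so the residue is 0.
List the singular points by increasing real part (a conjugate pair: the negative imaginary part first).


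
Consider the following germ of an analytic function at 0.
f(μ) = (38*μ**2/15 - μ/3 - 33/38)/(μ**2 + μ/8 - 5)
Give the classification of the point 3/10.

Denominator factors: μ**2 + μ/8 - 5 = -1949/400 at μ = 3/10 — none vanishes.
So the germ continues analytically to 3/10.

The point is a regular point.


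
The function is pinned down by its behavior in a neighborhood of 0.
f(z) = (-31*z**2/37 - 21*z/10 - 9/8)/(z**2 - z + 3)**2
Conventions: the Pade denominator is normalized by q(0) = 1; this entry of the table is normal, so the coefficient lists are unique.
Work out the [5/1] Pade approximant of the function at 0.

The Pade approximant has numerator coefficients [-1/8, -765527/1381680, -1631267/2017980, -47934797/153366480, 214724539/690149160, 86036977/258805935]; denominator coefficients [1, 65599/34542].

Taylor coefficients needed (expand at 0): a_0 = -1/8, a_1 = -19/60, a_2 = -919/4440, a_3 = 1609/19980, a_4 = 4741/29970, a_5 = 1919/59940, a_6 = -65599/1078920.
Write the denominator as Q(z) = 1 + q1*z. Requiring Q*f - P = O(z^7) with deg P <= 5 kills the coefficients of z^6..z^6 in Q*f:
  z^6: a_6 + q1*a_5 = 0, i.e. -65599/1078920 + (1919/59940)*q1 = 0.
Solving this linear system: q1 = 65599/34542.
The numerator is Q*f truncated at degree 5: P0 = a_0 = -1/8; P1 = a_1 + q1*a_0 = -765527/1381680; P2 = a_2 + q1*a_1 = -1631267/2017980; P3 = a_3 + q1*a_2 = -47934797/153366480; P4 = a_4 + q1*a_3 = 214724539/690149160; P5 = a_5 + q1*a_4 = 86036977/258805935.


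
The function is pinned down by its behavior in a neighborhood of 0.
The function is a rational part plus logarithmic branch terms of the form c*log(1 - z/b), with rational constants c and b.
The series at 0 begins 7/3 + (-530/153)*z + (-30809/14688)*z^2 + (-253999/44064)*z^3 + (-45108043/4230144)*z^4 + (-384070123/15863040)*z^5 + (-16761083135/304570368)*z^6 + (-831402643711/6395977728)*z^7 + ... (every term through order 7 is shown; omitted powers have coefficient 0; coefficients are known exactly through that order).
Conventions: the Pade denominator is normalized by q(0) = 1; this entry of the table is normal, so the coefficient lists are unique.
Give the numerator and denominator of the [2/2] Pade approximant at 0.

Taylor coefficients needed (read off): a_0 = 7/3, a_1 = -530/153, a_2 = -30809/14688, a_3 = -253999/44064, a_4 = -45108043/4230144.
Write the denominator as Q(z) = 1 + q1*z + q2*z^2. Requiring Q*f - P = O(z^5) with deg P <= 2 kills the coefficients of z^3..z^4 in Q*f:
  z^3: a_3 + q1*a_2 + q2*a_1 = 0, i.e. -253999/44064 + (-30809/14688)*q1 + (-530/153)*q2 = 0.
  z^4: a_4 + q1*a_3 + q2*a_2 = 0, i.e. -45108043/4230144 + (-253999/44064)*q1 + (-30809/14688)*q2 = 0.
Solving this linear system: q1 = -12495577/7828971, q2 = -58254515/83509024.
The numerator is Q*f truncated at degree 2: P0 = a_0 = 7/3; P1 = a_1 + q1*a_0 = -318899097/44364169; P2 = a_2 + q1*a_1 + q2*a_0 = 3840748769/2129480112.

The Pade approximant has numerator coefficients [7/3, -318899097/44364169, 3840748769/2129480112]; denominator coefficients [1, -12495577/7828971, -58254515/83509024].


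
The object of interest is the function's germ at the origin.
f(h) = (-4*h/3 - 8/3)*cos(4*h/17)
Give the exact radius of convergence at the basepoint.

The radius of convergence is infinite.

The factor cos(4*h/17) is entire and contributes no finite singular point.
The polynomial part has no poles.
No finite singular points: the Taylor series at 0 converges everywhere.


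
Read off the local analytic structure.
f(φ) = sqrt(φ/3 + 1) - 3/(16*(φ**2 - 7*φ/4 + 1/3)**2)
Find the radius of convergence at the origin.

The radius of convergence is 7/8 - (1/24)*sqrt(249).

Denominator factor (φ**2 - 7*φ/4 + 1/3)^2: discriminant 83/48, real irrational roots 7/8 + (1/24)*sqrt(249) and 7/8 - (1/24)*sqrt(249); poles of order 2, moduli 7/8 + (1/24)*sqrt(249) and 7/8 - (1/24)*sqrt(249).
Branch term (1)*sqrt(1 - φ/(-3)): its argument vanishes at φ = -3, a square-root branch point, modulus 3.
The radius of convergence is the smallest modulus among the singular points: 7/8 - (1/24)*sqrt(249).
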